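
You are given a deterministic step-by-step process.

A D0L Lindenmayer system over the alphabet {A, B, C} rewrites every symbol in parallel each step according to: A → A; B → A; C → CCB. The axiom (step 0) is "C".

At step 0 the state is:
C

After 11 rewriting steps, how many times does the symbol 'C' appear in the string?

[0] C
[1] CCB
[2] CCBCCBA
[3] CCBCCBACCBCCBAA
[4] CCBCCBACCBCCBAACCBCCBACCBCCBAAA
[5] CCBCCBACCBCCBAACCBCCBACCBCCBAAACCBCCBACCBCCBAACCBCCBACCBCCBAAAA
[6] CCBCCBACCBCCBAACCBCCBACCBCCBAAACCBCCBACCBCCBAACCBCCBACCBCC…ACCBCCBAACCBCCBACCBCCBAAACCBCCBACCBCCBAACCBCCBACCBCCBAAAAA  (len 127)
[7] CCBCCBACCBCCBAACCBCCBACCBCCBAAACCBCCBACCBCCBAACCBCCBACCBCC…CCBCCBAACCBCCBACCBCCBAAACCBCCBACCBCCBAACCBCCBACCBCCBAAAAAA  (len 255)
[8] CCBCCBACCBCCBAACCBCCBACCBCCBAAACCBCCBACCBCCBAACCBCCBACCBCC…CBCCBAACCBCCBACCBCCBAAACCBCCBACCBCCBAACCBCCBACCBCCBAAAAAAA  (len 511)
[9] CCBCCBACCBCCBAACCBCCBACCBCCBAAACCBCCBACCBCCBAACCBCCBACCBCC…BCCBAACCBCCBACCBCCBAAACCBCCBACCBCCBAACCBCCBACCBCCBAAAAAAAA  (len 1023)
[10] CCBCCBACCBCCBAACCBCCBACCBCCBAAACCBCCBACCBCCBAACCBCCBACCBCC…CCBAACCBCCBACCBCCBAAACCBCCBACCBCCBAACCBCCBACCBCCBAAAAAAAAA  (len 2047)
[11] CCBCCBACCBCCBAACCBCCBACCBCCBAAACCBCCBACCBCCBAACCBCCBACCBCC…CBAACCBCCBACCBCCBAAACCBCCBACCBCCBAACCBCCBACCBCCBAAAAAAAAAA  (len 4095)

2048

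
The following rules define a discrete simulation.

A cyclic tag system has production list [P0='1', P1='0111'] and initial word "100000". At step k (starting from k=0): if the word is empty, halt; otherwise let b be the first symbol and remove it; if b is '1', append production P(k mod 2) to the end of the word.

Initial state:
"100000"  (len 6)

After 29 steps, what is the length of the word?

23

step 0: "100000"  (len 6)
step 1: "000001"  (len 6)
step 2: "00001"  (len 5)
step 3: "0001"  (len 4)
step 4: "001"  (len 3)
step 5: "01"  (len 2)
step 6: "1"  (len 1)
step 7: "1"  (len 1)
step 8: "0111"  (len 4)
step 9: "111"  (len 3)
step 10: "110111"  (len 6)
step 11: "101111"  (len 6)
step 12: "011110111"  (len 9)
step 13: "11110111"  (len 8)
step 14: "11101110111"  (len 11)
step 15: "11011101111"  (len 11)
step 16: "10111011110111"  (len 14)
step 17: "01110111101111"  (len 14)
step 18: "1110111101111"  (len 13)
step 19: "1101111011111"  (len 13)
step 20: "1011110111110111"  (len 16)
step 21: "0111101111101111"  (len 16)
step 22: "111101111101111"  (len 15)
step 23: "111011111011111"  (len 15)
step 24: "110111110111110111"  (len 18)
step 25: "101111101111101111"  (len 18)
step 26: "011111011111011110111"  (len 21)
step 27: "11111011111011110111"  (len 20)
step 28: "11110111110111101110111"  (len 23)
step 29: "11101111101111011101111"  (len 23)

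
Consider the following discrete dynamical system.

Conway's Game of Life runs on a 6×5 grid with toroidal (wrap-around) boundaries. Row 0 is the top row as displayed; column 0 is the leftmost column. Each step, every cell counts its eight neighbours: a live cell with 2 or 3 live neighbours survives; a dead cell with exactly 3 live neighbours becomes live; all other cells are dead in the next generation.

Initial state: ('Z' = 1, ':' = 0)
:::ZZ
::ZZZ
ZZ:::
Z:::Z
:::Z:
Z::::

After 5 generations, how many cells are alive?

gen 0: :::ZZ
::ZZZ
ZZ:::
Z:::Z
:::Z:
Z::::
gen 1: Z:Z::
:ZZ::
:ZZ::
ZZ::Z
Z::::
:::Z:
gen 2: ::ZZ:
Z::Z:
:::Z:
::Z:Z
ZZ:::
:Z::Z
gen 3: ZZZZ:
:::Z:
::ZZ:
ZZZZZ
:ZZZZ
:Z:ZZ
gen 4: ZZ:::
:::::
Z::::
:::::
:::::
:::::
gen 5: :::::
ZZ:::
:::::
:::::
:::::
:::::

2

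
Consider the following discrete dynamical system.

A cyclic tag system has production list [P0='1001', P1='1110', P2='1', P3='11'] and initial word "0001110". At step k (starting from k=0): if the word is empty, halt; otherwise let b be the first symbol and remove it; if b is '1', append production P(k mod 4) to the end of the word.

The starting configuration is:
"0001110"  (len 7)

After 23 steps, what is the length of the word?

k=0  "0001110"  (len 7)
k=1  "001110"  (len 6)
k=2  "01110"  (len 5)
k=3  "1110"  (len 4)
k=4  "11011"  (len 5)
k=5  "10111001"  (len 8)
k=6  "01110011110"  (len 11)
k=7  "1110011110"  (len 10)
k=8  "11001111011"  (len 11)
k=9  "10011110111001"  (len 14)
k=10  "00111101110011110"  (len 17)
k=11  "0111101110011110"  (len 16)
k=12  "111101110011110"  (len 15)
k=13  "111011100111101001"  (len 18)
k=14  "110111001111010011110"  (len 21)
k=15  "101110011110100111101"  (len 21)
k=16  "0111001111010011110111"  (len 22)
k=17  "111001111010011110111"  (len 21)
k=18  "110011110100111101111110"  (len 24)
k=19  "100111101001111011111101"  (len 24)
k=20  "0011110100111101111110111"  (len 25)
k=21  "011110100111101111110111"  (len 24)
k=22  "11110100111101111110111"  (len 23)
k=23  "11101001111011111101111"  (len 23)

23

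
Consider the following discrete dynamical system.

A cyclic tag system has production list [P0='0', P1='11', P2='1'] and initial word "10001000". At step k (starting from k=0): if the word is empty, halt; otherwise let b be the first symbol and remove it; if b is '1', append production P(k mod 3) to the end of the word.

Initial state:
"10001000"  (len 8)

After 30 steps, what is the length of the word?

k=0  "10001000"  (len 8)
k=1  "00010000"  (len 8)
k=2  "0010000"  (len 7)
k=3  "010000"  (len 6)
k=4  "10000"  (len 5)
k=5  "000011"  (len 6)
k=6  "00011"  (len 5)
k=7  "0011"  (len 4)
k=8  "011"  (len 3)
k=9  "11"  (len 2)
k=10  "10"  (len 2)
k=11  "011"  (len 3)
k=12  "11"  (len 2)
k=13  "10"  (len 2)
k=14  "011"  (len 3)
k=15  "11"  (len 2)
k=16  "10"  (len 2)
k=17  "011"  (len 3)
k=18  "11"  (len 2)
k=19  "10"  (len 2)
k=20  "011"  (len 3)
k=21  "11"  (len 2)
k=22  "10"  (len 2)
k=23  "011"  (len 3)
k=24  "11"  (len 2)
k=25  "10"  (len 2)
k=26  "011"  (len 3)
k=27  "11"  (len 2)
k=28  "10"  (len 2)
k=29  "011"  (len 3)
k=30  "11"  (len 2)

2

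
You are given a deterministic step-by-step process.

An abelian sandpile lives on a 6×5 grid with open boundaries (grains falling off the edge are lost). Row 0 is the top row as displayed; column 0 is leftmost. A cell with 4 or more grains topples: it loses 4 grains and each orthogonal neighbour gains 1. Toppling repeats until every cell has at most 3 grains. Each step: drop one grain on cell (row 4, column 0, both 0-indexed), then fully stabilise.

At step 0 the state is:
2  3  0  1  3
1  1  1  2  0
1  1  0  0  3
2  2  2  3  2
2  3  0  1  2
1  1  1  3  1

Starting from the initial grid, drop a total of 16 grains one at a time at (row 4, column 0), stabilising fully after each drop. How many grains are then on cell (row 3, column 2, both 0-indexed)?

3

t=0: 2  3  0  1  3
1  1  1  2  0
1  1  0  0  3
2  2  2  3  2
2  3  0  1  2
1  1  1  3  1
t=1: 2  3  0  1  3
1  1  1  2  0
1  1  0  0  3
2  2  2  3  2
3  3  0  1  2
1  1  1  3  1
t=2: 2  3  0  1  3
1  1  1  2  0
1  1  0  0  3
3  3  2  3  2
1  0  1  1  2
2  2  1  3  1
t=3: 2  3  0  1  3
1  1  1  2  0
1  1  0  0  3
3  3  2  3  2
2  0  1  1  2
2  2  1  3  1
t=4: 2  3  0  1  3
1  1  1  2  0
1  1  0  0  3
3  3  2  3  2
3  0  1  1  2
2  2  1  3  1
t=5: 2  3  0  1  3
1  1  1  2  0
2  2  0  0  3
1  0  3  3  2
1  2  1  1  2
3  2  1  3  1
t=6: 2  3  0  1  3
1  1  1  2  0
2  2  0  0  3
1  0  3  3  2
2  2  1  1  2
3  2  1  3  1
t=7: 2  3  0  1  3
1  1  1  2  0
2  2  0  0  3
1  0  3  3  2
3  2  1  1  2
3  2  1  3  1
t=8: 2  3  0  1  3
1  1  1  2  0
2  2  0  0  3
2  0  3  3  2
1  3  1  1  2
0  3  1  3  1
t=9: 2  3  0  1  3
1  1  1  2  0
2  2  0  0  3
2  0  3  3  2
2  3  1  1  2
0  3  1  3  1
t=10: 2  3  0  1  3
1  1  1  2  0
2  2  0  0  3
2  0  3  3  2
3  3  1  1  2
0  3  1  3  1
t=11: 2  3  0  1  3
1  1  1  2  0
2  2  0  0  3
3  1  3  3  2
1  1  2  1  2
2  0  2  3  1
t=12: 2  3  0  1  3
1  1  1  2  0
2  2  0  0  3
3  1  3  3  2
2  1  2  1  2
2  0  2  3  1
t=13: 2  3  0  1  3
1  1  1  2  0
2  2  0  0  3
3  1  3  3  2
3  1  2  1  2
2  0  2  3  1
t=14: 2  3  0  1  3
1  1  1  2  0
3  2  0  0  3
0  2  3  3  2
1  2  2  1  2
3  0  2  3  1
t=15: 2  3  0  1  3
1  1  1  2  0
3  2  0  0  3
0  2  3  3  2
2  2  2  1  2
3  0  2  3  1
t=16: 2  3  0  1  3
1  1  1  2  0
3  2  0  0  3
0  2  3  3  2
3  2  2  1  2
3  0  2  3  1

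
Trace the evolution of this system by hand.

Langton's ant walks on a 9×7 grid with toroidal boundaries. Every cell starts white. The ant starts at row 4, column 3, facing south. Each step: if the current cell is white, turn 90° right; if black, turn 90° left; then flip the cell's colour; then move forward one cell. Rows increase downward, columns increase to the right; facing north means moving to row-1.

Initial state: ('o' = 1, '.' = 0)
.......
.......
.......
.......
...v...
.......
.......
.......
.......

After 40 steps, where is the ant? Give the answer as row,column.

2,3

gen 0: .......
.......
.......
.......
...v...
.......
.......
.......
.......
gen 1: .......
.......
.......
.......
..<o...
.......
.......
.......
.......
gen 2: .......
.......
.......
..^....
..oo...
.......
.......
.......
.......
gen 3: .......
.......
.......
..o>...
..oo...
.......
.......
.......
.......
gen 4: .......
.......
.......
..oo...
..ov...
.......
.......
.......
.......
gen 5: .......
.......
.......
..oo...
..o.>..
.......
.......
.......
.......
gen 6: .......
.......
.......
..oo...
..o.o..
....v..
.......
.......
.......
gen 7: .......
.......
.......
..oo...
..o.o..
...<o..
.......
.......
.......
gen 8: .......
.......
.......
..oo...
..o^o..
...oo..
.......
.......
.......
gen 9: .......
.......
.......
..oo...
..oo>..
...oo..
.......
.......
.......
gen 10: .......
.......
.......
..oo^..
..oo...
...oo..
.......
.......
.......
gen 11: .......
.......
.......
..ooo>.
..oo...
...oo..
.......
.......
.......
gen 12: .......
.......
.......
..oooo.
..oo.v.
...oo..
.......
.......
.......
gen 13: .......
.......
.......
..oooo.
..oo<o.
...oo..
.......
.......
.......
gen 14: .......
.......
.......
..oo^o.
..oooo.
...oo..
.......
.......
.......
gen 15: .......
.......
.......
..o<.o.
..oooo.
...oo..
.......
.......
.......
gen 16: .......
.......
.......
..o..o.
..ovoo.
...oo..
.......
.......
.......
gen 17: .......
.......
.......
..o..o.
..o.>o.
...oo..
.......
.......
.......
gen 18: .......
.......
.......
..o.^o.
..o..o.
...oo..
.......
.......
.......
gen 19: .......
.......
.......
..o.o>.
..o..o.
...oo..
.......
.......
.......
gen 20: .......
.......
.....^.
..o.o..
..o..o.
...oo..
.......
.......
.......
gen 21: .......
.......
.....o>
..o.o..
..o..o.
...oo..
.......
.......
.......
gen 22: .......
.......
.....oo
..o.o.v
..o..o.
...oo..
.......
.......
.......
gen 23: .......
.......
.....oo
..o.o<o
..o..o.
...oo..
.......
.......
.......
gen 24: .......
.......
.....^o
..o.ooo
..o..o.
...oo..
.......
.......
.......
gen 25: .......
.......
....<.o
..o.ooo
..o..o.
...oo..
.......
.......
.......
gen 26: .......
....^..
....o.o
..o.ooo
..o..o.
...oo..
.......
.......
.......
gen 27: .......
....o>.
....o.o
..o.ooo
..o..o.
...oo..
.......
.......
.......
gen 28: .......
....oo.
....ovo
..o.ooo
..o..o.
...oo..
.......
.......
.......
gen 29: .......
....oo.
....<oo
..o.ooo
..o..o.
...oo..
.......
.......
.......
gen 30: .......
....oo.
.....oo
..o.voo
..o..o.
...oo..
.......
.......
.......
gen 31: .......
....oo.
.....oo
..o..>o
..o..o.
...oo..
.......
.......
.......
gen 32: .......
....oo.
.....^o
..o...o
..o..o.
...oo..
.......
.......
.......
gen 33: .......
....oo.
....<.o
..o...o
..o..o.
...oo..
.......
.......
.......
gen 34: .......
....^o.
....o.o
..o...o
..o..o.
...oo..
.......
.......
.......
gen 35: .......
...<.o.
....o.o
..o...o
..o..o.
...oo..
.......
.......
.......
gen 36: ...^...
...o.o.
....o.o
..o...o
..o..o.
...oo..
.......
.......
.......
gen 37: ...o>..
...o.o.
....o.o
..o...o
..o..o.
...oo..
.......
.......
.......
gen 38: ...oo..
...ovo.
....o.o
..o...o
..o..o.
...oo..
.......
.......
.......
gen 39: ...oo..
...<oo.
....o.o
..o...o
..o..o.
...oo..
.......
.......
.......
gen 40: ...oo..
....oo.
...vo.o
..o...o
..o..o.
...oo..
.......
.......
.......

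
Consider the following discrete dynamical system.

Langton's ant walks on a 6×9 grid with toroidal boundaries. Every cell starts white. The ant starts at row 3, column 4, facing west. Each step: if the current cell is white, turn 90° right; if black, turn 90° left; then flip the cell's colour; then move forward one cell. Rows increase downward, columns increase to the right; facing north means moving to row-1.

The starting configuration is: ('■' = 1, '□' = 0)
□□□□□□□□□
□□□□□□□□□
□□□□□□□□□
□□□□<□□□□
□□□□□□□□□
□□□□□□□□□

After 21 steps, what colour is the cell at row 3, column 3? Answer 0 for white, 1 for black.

step 0: □□□□□□□□□
□□□□□□□□□
□□□□□□□□□
□□□□<□□□□
□□□□□□□□□
□□□□□□□□□
step 1: □□□□□□□□□
□□□□□□□□□
□□□□^□□□□
□□□□■□□□□
□□□□□□□□□
□□□□□□□□□
step 2: □□□□□□□□□
□□□□□□□□□
□□□□■>□□□
□□□□■□□□□
□□□□□□□□□
□□□□□□□□□
step 3: □□□□□□□□□
□□□□□□□□□
□□□□■■□□□
□□□□■v□□□
□□□□□□□□□
□□□□□□□□□
step 4: □□□□□□□□□
□□□□□□□□□
□□□□■■□□□
□□□□<■□□□
□□□□□□□□□
□□□□□□□□□
step 5: □□□□□□□□□
□□□□□□□□□
□□□□■■□□□
□□□□□■□□□
□□□□v□□□□
□□□□□□□□□
step 6: □□□□□□□□□
□□□□□□□□□
□□□□■■□□□
□□□□□■□□□
□□□<■□□□□
□□□□□□□□□
step 7: □□□□□□□□□
□□□□□□□□□
□□□□■■□□□
□□□^□■□□□
□□□■■□□□□
□□□□□□□□□
step 8: □□□□□□□□□
□□□□□□□□□
□□□□■■□□□
□□□■>■□□□
□□□■■□□□□
□□□□□□□□□
step 9: □□□□□□□□□
□□□□□□□□□
□□□□■■□□□
□□□■■■□□□
□□□■v□□□□
□□□□□□□□□
step 10: □□□□□□□□□
□□□□□□□□□
□□□□■■□□□
□□□■■■□□□
□□□■□>□□□
□□□□□□□□□
step 11: □□□□□□□□□
□□□□□□□□□
□□□□■■□□□
□□□■■■□□□
□□□■□■□□□
□□□□□v□□□
step 12: □□□□□□□□□
□□□□□□□□□
□□□□■■□□□
□□□■■■□□□
□□□■□■□□□
□□□□<■□□□
step 13: □□□□□□□□□
□□□□□□□□□
□□□□■■□□□
□□□■■■□□□
□□□■^■□□□
□□□□■■□□□
step 14: □□□□□□□□□
□□□□□□□□□
□□□□■■□□□
□□□■■■□□□
□□□■■>□□□
□□□□■■□□□
step 15: □□□□□□□□□
□□□□□□□□□
□□□□■■□□□
□□□■■^□□□
□□□■■□□□□
□□□□■■□□□
step 16: □□□□□□□□□
□□□□□□□□□
□□□□■■□□□
□□□■<□□□□
□□□■■□□□□
□□□□■■□□□
step 17: □□□□□□□□□
□□□□□□□□□
□□□□■■□□□
□□□■□□□□□
□□□■v□□□□
□□□□■■□□□
step 18: □□□□□□□□□
□□□□□□□□□
□□□□■■□□□
□□□■□□□□□
□□□■□>□□□
□□□□■■□□□
step 19: □□□□□□□□□
□□□□□□□□□
□□□□■■□□□
□□□■□□□□□
□□□■□■□□□
□□□□■v□□□
step 20: □□□□□□□□□
□□□□□□□□□
□□□□■■□□□
□□□■□□□□□
□□□■□■□□□
□□□□■□>□□
step 21: □□□□□□v□□
□□□□□□□□□
□□□□■■□□□
□□□■□□□□□
□□□■□■□□□
□□□□■□■□□

1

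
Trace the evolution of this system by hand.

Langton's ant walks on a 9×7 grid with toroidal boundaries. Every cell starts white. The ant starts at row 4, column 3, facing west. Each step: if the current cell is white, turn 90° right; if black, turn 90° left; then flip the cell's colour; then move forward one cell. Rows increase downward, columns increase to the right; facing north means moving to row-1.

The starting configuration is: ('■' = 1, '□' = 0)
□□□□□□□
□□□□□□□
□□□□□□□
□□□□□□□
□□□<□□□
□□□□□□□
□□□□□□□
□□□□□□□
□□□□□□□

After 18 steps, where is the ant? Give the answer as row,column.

5,4

gen 0: □□□□□□□
□□□□□□□
□□□□□□□
□□□□□□□
□□□<□□□
□□□□□□□
□□□□□□□
□□□□□□□
□□□□□□□
gen 1: □□□□□□□
□□□□□□□
□□□□□□□
□□□^□□□
□□□■□□□
□□□□□□□
□□□□□□□
□□□□□□□
□□□□□□□
gen 2: □□□□□□□
□□□□□□□
□□□□□□□
□□□■>□□
□□□■□□□
□□□□□□□
□□□□□□□
□□□□□□□
□□□□□□□
gen 3: □□□□□□□
□□□□□□□
□□□□□□□
□□□■■□□
□□□■v□□
□□□□□□□
□□□□□□□
□□□□□□□
□□□□□□□
gen 4: □□□□□□□
□□□□□□□
□□□□□□□
□□□■■□□
□□□<■□□
□□□□□□□
□□□□□□□
□□□□□□□
□□□□□□□
gen 5: □□□□□□□
□□□□□□□
□□□□□□□
□□□■■□□
□□□□■□□
□□□v□□□
□□□□□□□
□□□□□□□
□□□□□□□
gen 6: □□□□□□□
□□□□□□□
□□□□□□□
□□□■■□□
□□□□■□□
□□<■□□□
□□□□□□□
□□□□□□□
□□□□□□□
gen 7: □□□□□□□
□□□□□□□
□□□□□□□
□□□■■□□
□□^□■□□
□□■■□□□
□□□□□□□
□□□□□□□
□□□□□□□
gen 8: □□□□□□□
□□□□□□□
□□□□□□□
□□□■■□□
□□■>■□□
□□■■□□□
□□□□□□□
□□□□□□□
□□□□□□□
gen 9: □□□□□□□
□□□□□□□
□□□□□□□
□□□■■□□
□□■■■□□
□□■v□□□
□□□□□□□
□□□□□□□
□□□□□□□
gen 10: □□□□□□□
□□□□□□□
□□□□□□□
□□□■■□□
□□■■■□□
□□■□>□□
□□□□□□□
□□□□□□□
□□□□□□□
gen 11: □□□□□□□
□□□□□□□
□□□□□□□
□□□■■□□
□□■■■□□
□□■□■□□
□□□□v□□
□□□□□□□
□□□□□□□
gen 12: □□□□□□□
□□□□□□□
□□□□□□□
□□□■■□□
□□■■■□□
□□■□■□□
□□□<■□□
□□□□□□□
□□□□□□□
gen 13: □□□□□□□
□□□□□□□
□□□□□□□
□□□■■□□
□□■■■□□
□□■^■□□
□□□■■□□
□□□□□□□
□□□□□□□
gen 14: □□□□□□□
□□□□□□□
□□□□□□□
□□□■■□□
□□■■■□□
□□■■>□□
□□□■■□□
□□□□□□□
□□□□□□□
gen 15: □□□□□□□
□□□□□□□
□□□□□□□
□□□■■□□
□□■■^□□
□□■■□□□
□□□■■□□
□□□□□□□
□□□□□□□
gen 16: □□□□□□□
□□□□□□□
□□□□□□□
□□□■■□□
□□■<□□□
□□■■□□□
□□□■■□□
□□□□□□□
□□□□□□□
gen 17: □□□□□□□
□□□□□□□
□□□□□□□
□□□■■□□
□□■□□□□
□□■v□□□
□□□■■□□
□□□□□□□
□□□□□□□
gen 18: □□□□□□□
□□□□□□□
□□□□□□□
□□□■■□□
□□■□□□□
□□■□>□□
□□□■■□□
□□□□□□□
□□□□□□□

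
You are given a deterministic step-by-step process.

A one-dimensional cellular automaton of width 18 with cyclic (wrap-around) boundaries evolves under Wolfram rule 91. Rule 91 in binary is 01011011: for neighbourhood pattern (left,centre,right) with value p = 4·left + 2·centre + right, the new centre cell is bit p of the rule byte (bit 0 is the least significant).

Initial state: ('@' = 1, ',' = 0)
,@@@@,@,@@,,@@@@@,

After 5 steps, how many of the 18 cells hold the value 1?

k=0  ,@@@@,@,@@,,@@@@@,
k=1  @@,,@,,,@@@@@,,,@@
k=2  ,@@@,@@@@,,,@@@@@,
k=3  @@,@,@,,@@@@@,,,@@
k=4  ,@,,,,@@@,,,@@@@@,
k=5  @,@@@@@,@@@@@,,,@@

13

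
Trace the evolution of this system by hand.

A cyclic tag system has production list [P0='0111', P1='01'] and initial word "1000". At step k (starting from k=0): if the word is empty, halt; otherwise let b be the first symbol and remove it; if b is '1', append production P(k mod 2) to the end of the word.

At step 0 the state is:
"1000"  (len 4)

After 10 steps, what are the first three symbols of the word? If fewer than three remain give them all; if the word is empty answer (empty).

011

[0] "1000"  (len 4)
[1] "0000111"  (len 7)
[2] "000111"  (len 6)
[3] "00111"  (len 5)
[4] "0111"  (len 4)
[5] "111"  (len 3)
[6] "1101"  (len 4)
[7] "1010111"  (len 7)
[8] "01011101"  (len 8)
[9] "1011101"  (len 7)
[10] "01110101"  (len 8)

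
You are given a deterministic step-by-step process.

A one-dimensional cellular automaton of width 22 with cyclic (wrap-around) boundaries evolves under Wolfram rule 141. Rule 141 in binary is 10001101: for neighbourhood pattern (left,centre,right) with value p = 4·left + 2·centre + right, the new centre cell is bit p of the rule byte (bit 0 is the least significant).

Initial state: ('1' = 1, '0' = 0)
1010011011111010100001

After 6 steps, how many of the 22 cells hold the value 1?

k=0  1010011011111010100001
k=1  0010010011110010101101
k=2  0010010011100010101001
k=3  0010010011001010101001
k=4  0010010010001010101001
k=5  0010010010101010101001
k=6  0010010010101010101001

9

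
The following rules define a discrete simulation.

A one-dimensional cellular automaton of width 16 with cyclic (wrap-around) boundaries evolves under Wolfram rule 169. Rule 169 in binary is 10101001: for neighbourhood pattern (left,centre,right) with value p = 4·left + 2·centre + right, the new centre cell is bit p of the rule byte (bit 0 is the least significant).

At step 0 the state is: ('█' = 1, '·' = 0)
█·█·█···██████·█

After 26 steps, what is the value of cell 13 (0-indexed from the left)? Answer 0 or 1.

k=0  █·█·█···██████·█
k=1  ·█·█··█·█████·██
k=2  █·█····█████·██·
k=3  ·█··██·████·██·█
k=4  █···█·████·██·█·
k=5  ··█··████·██·█·█
k=6  ·····███·██·█·█·
k=7  ████·██·██·█·█··
k=8  ███·██·██·█·█···
k=9  ██·██·██·█·█··█·
k=10  █·██·██·█·█····█
k=11  ·██·██·█·█··██·█
k=12  ██·██·█·█···█·█·
k=13  █·██·█·█··█··█·█
k=14  ·██·█·█·······██
k=15  ██·█·█··█████·█·
k=16  █·█·█···████·█·█
k=17  ·█·█··█·███·█·██
k=18  █·█····███·█·██·
k=19  ·█··██·██·█·██·█
k=20  █···█·██·█·██·█·
k=21  ··█··██·█·██·█·█
k=22  ·····█·█·██·█·█·
k=23  ████··█·██·█·█··
k=24  ███····██·█·█···
k=25  ██··██·█·█·█··█·
k=26  █···█·█·█·█····█

0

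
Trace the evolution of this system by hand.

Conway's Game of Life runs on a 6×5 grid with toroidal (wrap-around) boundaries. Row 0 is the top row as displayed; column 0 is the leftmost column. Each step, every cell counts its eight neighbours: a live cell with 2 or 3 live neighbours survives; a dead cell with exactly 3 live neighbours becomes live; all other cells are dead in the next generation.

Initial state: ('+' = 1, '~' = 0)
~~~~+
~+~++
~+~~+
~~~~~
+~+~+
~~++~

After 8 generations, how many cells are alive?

4

k=0  ~~~~+
~+~++
~+~~+
~~~~~
+~+~+
~~++~
k=1  +~~~+
~~+++
~~+++
~+~++
~++~+
+++~~
k=2  ~~~~~
~++~~
~+~~~
~+~~~
~~~~+
~~+~~
k=3  ~++~~
~++~~
++~~~
+~~~~
~~~~~
~~~~~
k=4  ~++~~
~~~~~
+~+~~
++~~~
~~~~~
~~~~~
k=5  ~~~~~
~~+~~
+~~~~
++~~~
~~~~~
~~~~~
k=6  ~~~~~
~~~~~
+~~~~
++~~~
~~~~~
~~~~~
k=7  ~~~~~
~~~~~
++~~~
++~~~
~~~~~
~~~~~
k=8  ~~~~~
~~~~~
++~~~
++~~~
~~~~~
~~~~~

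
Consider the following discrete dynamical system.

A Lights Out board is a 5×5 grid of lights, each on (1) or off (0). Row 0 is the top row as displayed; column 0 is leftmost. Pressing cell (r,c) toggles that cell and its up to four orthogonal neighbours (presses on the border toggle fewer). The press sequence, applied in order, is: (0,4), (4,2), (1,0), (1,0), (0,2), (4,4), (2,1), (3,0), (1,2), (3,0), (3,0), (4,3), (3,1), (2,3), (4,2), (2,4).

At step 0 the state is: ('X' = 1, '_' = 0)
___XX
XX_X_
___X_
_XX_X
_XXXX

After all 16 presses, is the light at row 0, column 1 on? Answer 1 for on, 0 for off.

1

[0] ___XX
XX_X_
___X_
_XX_X
_XXXX
[1] _____
XX_XX
___X_
_XX_X
_XXXX
[2] _____
XX_XX
___X_
_X__X
____X
[3] X____
___XX
X__X_
_X__X
____X
[4] _____
XX_XX
___X_
_X__X
____X
[5] _XXX_
XXXXX
___X_
_X__X
____X
[6] _XXX_
XXXXX
___X_
_X___
___X_
[7] _XXX_
X_XXX
XXXX_
_____
___X_
[8] _XXX_
X_XXX
_XXX_
XX___
X__X_
[9] _X_X_
XX__X
_X_X_
XX___
X__X_
[10] _X_X_
XX__X
XX_X_
_____
___X_
[11] _X_X_
XX__X
_X_X_
XX___
X__X_
[12] _X_X_
XX__X
_X_X_
XX_X_
X_X_X
[13] _X_X_
XX__X
___X_
__XX_
XXX_X
[14] _X_X_
XX_XX
__X_X
__X__
XXX_X
[15] _X_X_
XX_XX
__X_X
_____
X__XX
[16] _X_X_
XX_X_
__XX_
____X
X__XX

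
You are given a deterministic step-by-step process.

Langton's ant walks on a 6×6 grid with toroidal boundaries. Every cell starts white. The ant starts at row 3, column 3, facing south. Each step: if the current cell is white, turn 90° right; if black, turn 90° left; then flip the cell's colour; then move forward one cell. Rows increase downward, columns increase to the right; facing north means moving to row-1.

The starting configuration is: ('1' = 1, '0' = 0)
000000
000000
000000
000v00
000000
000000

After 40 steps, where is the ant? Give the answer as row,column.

1,3

t=0: 000000
000000
000000
000v00
000000
000000
t=1: 000000
000000
000000
00<100
000000
000000
t=2: 000000
000000
00^000
001100
000000
000000
t=3: 000000
000000
001>00
001100
000000
000000
t=4: 000000
000000
001100
001v00
000000
000000
t=5: 000000
000000
001100
0010>0
000000
000000
t=6: 000000
000000
001100
001010
0000v0
000000
t=7: 000000
000000
001100
001010
000<10
000000
t=8: 000000
000000
001100
001^10
000110
000000
t=9: 000000
000000
001100
0011>0
000110
000000
t=10: 000000
000000
0011^0
001100
000110
000000
t=11: 000000
000000
00111>
001100
000110
000000
t=12: 000000
000000
001111
00110v
000110
000000
t=13: 000000
000000
001111
0011<1
000110
000000
t=14: 000000
000000
0011^1
001111
000110
000000
t=15: 000000
000000
001<01
001111
000110
000000
t=16: 000000
000000
001001
001v11
000110
000000
t=17: 000000
000000
001001
0010>1
000110
000000
t=18: 000000
000000
0010^1
001001
000110
000000
t=19: 000000
000000
00101>
001001
000110
000000
t=20: 000000
00000^
001010
001001
000110
000000
t=21: 000000
>00001
001010
001001
000110
000000
t=22: 000000
100001
v01010
001001
000110
000000
t=23: 000000
100001
10101<
001001
000110
000000
t=24: 000000
10000^
101011
001001
000110
000000
t=25: 000000
1000<0
101011
001001
000110
000000
t=26: 0000^0
100010
101011
001001
000110
000000
t=27: 00001>
100010
101011
001001
000110
000000
t=28: 000011
10001v
101011
001001
000110
000000
t=29: 000011
1000<1
101011
001001
000110
000000
t=30: 000011
100001
1010v1
001001
000110
000000
t=31: 000011
100001
10100>
001001
000110
000000
t=32: 000011
10000^
101000
001001
000110
000000
t=33: 000011
1000<0
101000
001001
000110
000000
t=34: 0000^1
100010
101000
001001
000110
000000
t=35: 000<01
100010
101000
001001
000110
000000
t=36: 000101
100010
101000
001001
000110
000^00
t=37: 000101
100010
101000
001001
000110
0001>0
t=38: 0001v1
100010
101000
001001
000110
000110
t=39: 000<11
100010
101000
001001
000110
000110
t=40: 000011
100v10
101000
001001
000110
000110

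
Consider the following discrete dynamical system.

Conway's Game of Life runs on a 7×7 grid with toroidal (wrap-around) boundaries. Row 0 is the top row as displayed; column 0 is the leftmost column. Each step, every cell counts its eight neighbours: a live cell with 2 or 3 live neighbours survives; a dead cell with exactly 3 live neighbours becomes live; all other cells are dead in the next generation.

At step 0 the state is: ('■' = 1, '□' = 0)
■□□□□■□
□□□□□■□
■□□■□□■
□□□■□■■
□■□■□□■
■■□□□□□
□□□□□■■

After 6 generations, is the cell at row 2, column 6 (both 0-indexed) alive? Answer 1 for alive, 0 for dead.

1

[0] ■□□□□■□
□□□□□■□
■□□■□□■
□□□■□■■
□■□■□□■
■■□□□□□
□□□□□■■
[1] □□□□■■□
■□□□■■□
■□□□□□□
□□□■□■□
□■□□■■■
□■■□□■□
□■□□□■□
[2] □□□□□□□
□□□□■■□
□□□□□■□
■□□□□■□
■■□■□□■
□■■□□□□
□■■□□■■
[3] □□□□■□■
□□□□■■□
□□□□□■□
■■□□■■□
□□□□□□■
□□□■□■□
■■■□□□□
[4] ■■□■■□■
□□□□■□■
□□□□□□□
■□□□■■□
■□□□□□■
■■■□□□■
■■■■■■■
[5] □□□□□□□
□□□■■□■
□□□□■□■
■□□□□■□
□□□□□□□
□□□□■□□
□□□□□□□
[6] □□□□□□□
□□□■■□□
■□□■■□■
□□□□□■■
□□□□□□□
□□□□□□□
□□□□□□□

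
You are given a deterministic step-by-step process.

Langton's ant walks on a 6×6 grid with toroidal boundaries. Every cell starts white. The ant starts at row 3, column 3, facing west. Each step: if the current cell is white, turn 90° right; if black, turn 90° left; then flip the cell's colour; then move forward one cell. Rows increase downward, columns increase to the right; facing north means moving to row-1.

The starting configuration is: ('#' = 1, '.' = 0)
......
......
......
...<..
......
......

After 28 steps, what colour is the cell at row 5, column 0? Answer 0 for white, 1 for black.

k=0  ......
......
......
...<..
......
......
k=1  ......
......
...^..
...#..
......
......
k=2  ......
......
...#>.
...#..
......
......
k=3  ......
......
...##.
...#v.
......
......
k=4  ......
......
...##.
...<#.
......
......
k=5  ......
......
...##.
....#.
...v..
......
k=6  ......
......
...##.
....#.
..<#..
......
k=7  ......
......
...##.
..^.#.
..##..
......
k=8  ......
......
...##.
..#>#.
..##..
......
k=9  ......
......
...##.
..###.
..#v..
......
k=10  ......
......
...##.
..###.
..#.>.
......
k=11  ......
......
...##.
..###.
..#.#.
....v.
k=12  ......
......
...##.
..###.
..#.#.
...<#.
k=13  ......
......
...##.
..###.
..#^#.
...##.
k=14  ......
......
...##.
..###.
..##>.
...##.
k=15  ......
......
...##.
..##^.
..##..
...##.
k=16  ......
......
...##.
..#<..
..##..
...##.
k=17  ......
......
...##.
..#...
..#v..
...##.
k=18  ......
......
...##.
..#...
..#.>.
...##.
k=19  ......
......
...##.
..#...
..#.#.
...#v.
k=20  ......
......
...##.
..#...
..#.#.
...#.>
k=21  .....v
......
...##.
..#...
..#.#.
...#.#
k=22  ....<#
......
...##.
..#...
..#.#.
...#.#
k=23  ....##
......
...##.
..#...
..#.#.
...#^#
k=24  ....##
......
...##.
..#...
..#.#.
...##>
k=25  ....##
......
...##.
..#...
..#.#^
...##.
k=26  ....##
......
...##.
..#...
>.#.##
...##.
k=27  ....##
......
...##.
..#...
#.#.##
v..##.
k=28  ....##
......
...##.
..#...
#.#.##
#..##<

1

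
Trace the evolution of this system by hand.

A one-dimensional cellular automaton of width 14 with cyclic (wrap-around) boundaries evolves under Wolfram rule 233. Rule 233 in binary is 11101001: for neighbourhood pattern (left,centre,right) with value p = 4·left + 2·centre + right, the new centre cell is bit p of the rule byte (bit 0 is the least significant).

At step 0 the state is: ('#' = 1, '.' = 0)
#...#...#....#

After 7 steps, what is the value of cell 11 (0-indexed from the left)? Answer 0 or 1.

k=0  #...#...#....#
k=1  #.#...#...##.#
k=2  ##..#...#.####
k=3  ##....#..#####
k=4  ##.##....#####
k=5  #####.##.#####
k=6  ##############
k=7  ##############

1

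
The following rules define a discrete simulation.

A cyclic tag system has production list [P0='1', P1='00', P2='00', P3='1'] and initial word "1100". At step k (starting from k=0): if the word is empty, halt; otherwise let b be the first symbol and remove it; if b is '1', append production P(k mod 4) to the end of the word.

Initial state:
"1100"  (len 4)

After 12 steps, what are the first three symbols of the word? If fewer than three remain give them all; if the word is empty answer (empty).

(empty)

gen 0: "1100"  (len 4)
gen 1: "1001"  (len 4)
gen 2: "00100"  (len 5)
gen 3: "0100"  (len 4)
gen 4: "100"  (len 3)
gen 5: "001"  (len 3)
gen 6: "01"  (len 2)
gen 7: "1"  (len 1)
gen 8: "1"  (len 1)
gen 9: "1"  (len 1)
gen 10: "00"  (len 2)
gen 11: "0"  (len 1)
gen 12: (halted — word empty)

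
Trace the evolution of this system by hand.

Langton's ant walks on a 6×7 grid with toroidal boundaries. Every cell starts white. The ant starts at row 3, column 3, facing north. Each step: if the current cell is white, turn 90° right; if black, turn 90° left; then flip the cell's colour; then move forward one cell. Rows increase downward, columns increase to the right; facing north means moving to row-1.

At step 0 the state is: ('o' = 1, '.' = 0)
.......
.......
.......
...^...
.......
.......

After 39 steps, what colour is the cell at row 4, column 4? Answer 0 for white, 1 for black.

0) .......
.......
.......
...^...
.......
.......
1) .......
.......
.......
...o>..
.......
.......
2) .......
.......
.......
...oo..
....v..
.......
3) .......
.......
.......
...oo..
...<o..
.......
4) .......
.......
.......
...^o..
...oo..
.......
5) .......
.......
.......
..<.o..
...oo..
.......
6) .......
.......
..^....
..o.o..
...oo..
.......
7) .......
.......
..o>...
..o.o..
...oo..
.......
8) .......
.......
..oo...
..ovo..
...oo..
.......
9) .......
.......
..oo...
..<oo..
...oo..
.......
10) .......
.......
..oo...
...oo..
..voo..
.......
11) .......
.......
..oo...
...oo..
.<ooo..
.......
12) .......
.......
..oo...
.^.oo..
.oooo..
.......
13) .......
.......
..oo...
.o>oo..
.oooo..
.......
14) .......
.......
..oo...
.oooo..
.ovoo..
.......
15) .......
.......
..oo...
.oooo..
.o.>o..
.......
16) .......
.......
..oo...
.oo^o..
.o..o..
.......
17) .......
.......
..oo...
.o<.o..
.o..o..
.......
18) .......
.......
..oo...
.o..o..
.ov.o..
.......
19) .......
.......
..oo...
.o..o..
.<o.o..
.......
20) .......
.......
..oo...
.o..o..
..o.o..
.v.....
21) .......
.......
..oo...
.o..o..
..o.o..
<o.....
22) .......
.......
..oo...
.o..o..
^.o.o..
oo.....
23) .......
.......
..oo...
.o..o..
o>o.o..
oo.....
24) .......
.......
..oo...
.o..o..
ooo.o..
ov.....
25) .......
.......
..oo...
.o..o..
ooo.o..
o.>....
26) ..v....
.......
..oo...
.o..o..
ooo.o..
o.o....
27) .<o....
.......
..oo...
.o..o..
ooo.o..
o.o....
28) .oo....
.......
..oo...
.o..o..
ooo.o..
o^o....
29) .oo....
.......
..oo...
.o..o..
ooo.o..
oo>....
30) .oo....
.......
..oo...
.o..o..
oo^.o..
oo.....
31) .oo....
.......
..oo...
.o..o..
o<..o..
oo.....
32) .oo....
.......
..oo...
.o..o..
o...o..
ov.....
33) .oo....
.......
..oo...
.o..o..
o...o..
o.>....
34) .ov....
.......
..oo...
.o..o..
o...o..
o.o....
35) .o.>...
.......
..oo...
.o..o..
o...o..
o.o....
36) .o.o...
...v...
..oo...
.o..o..
o...o..
o.o....
37) .o.o...
..<o...
..oo...
.o..o..
o...o..
o.o....
38) .o^o...
..oo...
..oo...
.o..o..
o...o..
o.o....
39) .oo>...
..oo...
..oo...
.o..o..
o...o..
o.o....

1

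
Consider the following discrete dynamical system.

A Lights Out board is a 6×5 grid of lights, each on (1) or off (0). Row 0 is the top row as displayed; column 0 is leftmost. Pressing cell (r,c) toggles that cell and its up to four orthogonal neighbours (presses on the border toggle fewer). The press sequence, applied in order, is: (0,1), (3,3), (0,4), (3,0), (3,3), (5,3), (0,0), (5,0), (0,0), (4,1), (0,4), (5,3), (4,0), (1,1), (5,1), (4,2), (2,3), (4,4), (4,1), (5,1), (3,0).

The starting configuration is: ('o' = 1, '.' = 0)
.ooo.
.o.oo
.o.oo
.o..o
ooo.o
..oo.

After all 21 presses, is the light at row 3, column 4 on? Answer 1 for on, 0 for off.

0

[0] .ooo.
.o.oo
.o.oo
.o..o
ooo.o
..oo.
[1] o..o.
...oo
.o.oo
.o..o
ooo.o
..oo.
[2] o..o.
...oo
.o..o
.ooo.
ooooo
..oo.
[3] o...o
...o.
.o..o
.ooo.
ooooo
..oo.
[4] o...o
...o.
oo..o
o.oo.
.oooo
..oo.
[5] o...o
...o.
oo.oo
o...o
.oo.o
..oo.
[6] o...o
...o.
oo.oo
o...o
.oooo
....o
[7] .o..o
o..o.
oo.oo
o...o
.oooo
....o
[8] .o..o
o..o.
oo.oo
o...o
ooooo
oo..o
[9] o...o
...o.
oo.oo
o...o
ooooo
oo..o
[10] o...o
...o.
oo.oo
oo..o
...oo
o...o
[11] o..o.
...oo
oo.oo
oo..o
...oo
o...o
[12] o..o.
...oo
oo.oo
oo..o
....o
o.oo.
[13] o..o.
...oo
oo.oo
.o..o
oo..o
..oo.
[14] oo.o.
ooooo
o..oo
.o..o
oo..o
..oo.
[15] oo.o.
ooooo
o..oo
.o..o
o...o
oo.o.
[16] oo.o.
ooooo
o..oo
.oo.o
ooooo
oooo.
[17] oo.o.
ooo.o
o.o..
.oooo
ooooo
oooo.
[18] oo.o.
ooo.o
o.o..
.ooo.
ooo..
ooooo
[19] oo.o.
ooo.o
o.o..
..oo.
.....
o.ooo
[20] oo.o.
ooo.o
o.o..
..oo.
.o...
.o.oo
[21] oo.o.
ooo.o
..o..
oooo.
oo...
.o.oo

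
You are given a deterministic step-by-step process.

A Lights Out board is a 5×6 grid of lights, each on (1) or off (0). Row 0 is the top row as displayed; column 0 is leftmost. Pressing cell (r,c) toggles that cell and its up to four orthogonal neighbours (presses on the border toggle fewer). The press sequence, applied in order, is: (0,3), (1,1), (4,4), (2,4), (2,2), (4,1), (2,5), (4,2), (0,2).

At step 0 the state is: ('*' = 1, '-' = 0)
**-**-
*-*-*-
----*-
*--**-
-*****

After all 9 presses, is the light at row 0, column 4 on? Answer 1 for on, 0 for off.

0

k=0  **-**-
*-*-*-
----*-
*--**-
-*****
k=1  ***---
*-***-
----*-
*--**-
-*****
k=2  *-*---
-*-**-
-*--*-
*--**-
-*****
k=3  *-*---
-*-**-
-*--*-
*--*--
-**---
k=4  *-*---
-*-*--
-*-*-*
*--**-
-**---
k=5  *-*---
-***--
--*--*
*-***-
-**---
k=6  *-*---
-***--
--*--*
*****-
*-----
k=7  *-*---
-***-*
--*-*-
******
*-----
k=8  *-*---
-***-*
--*-*-
**-***
****--
k=9  **-*--
-*-*-*
--*-*-
**-***
****--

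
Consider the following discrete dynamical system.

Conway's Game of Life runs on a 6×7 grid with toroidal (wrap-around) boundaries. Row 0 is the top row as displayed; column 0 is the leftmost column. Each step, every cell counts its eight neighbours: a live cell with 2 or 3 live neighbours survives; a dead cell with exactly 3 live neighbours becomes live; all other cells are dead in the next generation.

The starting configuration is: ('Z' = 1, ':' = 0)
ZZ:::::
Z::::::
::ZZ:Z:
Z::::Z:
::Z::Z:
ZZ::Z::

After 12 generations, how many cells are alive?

t=0: ZZ:::::
Z::::::
::ZZ:Z:
Z::::Z:
::Z::Z:
ZZ::Z::
t=1: ::::::Z
Z:Z:::Z
:Z::Z::
:ZZZ:Z:
Z:::ZZ:
Z:Z:::Z
t=2: :::::Z:
ZZ:::ZZ
::::ZZZ
ZZZZ:ZZ
Z:::ZZ:
ZZ:::::
t=3: :::::Z:
Z::::::
:::Z:::
:ZZZ:::
:::ZZZ:
ZZ::ZZ:
t=4: ZZ::ZZ:
:::::::
:Z:Z:::
:::::::
Z::::ZZ
:::Z:::
t=5: ::::Z::
ZZZ:Z::
:::::::
Z:::::Z
::::::Z
:Z:::::
t=6: Z:ZZ:::
:Z:Z:::
::::::Z
Z:::::Z
::::::Z
:::::::
t=7: :ZZZ:::
ZZ:Z:::
::::::Z
Z::::ZZ
Z:::::Z
:::::::
t=8: ZZ:Z:::
ZZ:Z:::
:Z:::Z:
:::::Z:
Z::::Z:
ZZZ::::
t=9: :::Z::Z
::::Z:Z
ZZZ:Z:Z
::::ZZ:
Z::::::
::Z::::
t=10: :::Z:Z:
:ZZ:Z:Z
ZZ::Z:Z
:::ZZZ:
:::::::
:::::::
t=11: ::ZZZZ:
:ZZ:Z:Z
:Z::::Z
Z::ZZZZ
::::Z::
:::::::
t=12: :ZZ:ZZ:
:Z::Z:Z
:Z:::::
Z::ZZ:Z
:::ZZ:Z
:::::Z:

16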